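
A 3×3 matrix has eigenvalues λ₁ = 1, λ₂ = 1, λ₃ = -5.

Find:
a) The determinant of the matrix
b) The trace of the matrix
det = -5, trace = -3

Two standard eigenvalue identities:
- det(A) equals the product of the eigenvalues (counted with multiplicity).
- trace(A) equals the sum of the eigenvalues.
det(A) = (1)*(1)*(-5) = -5.
trace(A) = 1 + 1 - 5 = -3.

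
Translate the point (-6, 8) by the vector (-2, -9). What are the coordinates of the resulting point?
(-8, -1)

Translation by (-2, -9):
x' = -6 + -2 = -8
y' = 8 + -9 = -1
Homogeneous matrix: [[1, 0, -2], [0, 1, -9], [0, 0, 1]]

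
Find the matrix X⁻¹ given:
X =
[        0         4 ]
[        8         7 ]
det(X) = -32
X⁻¹ =
[    -7/32       1/8 ]
[      1/4         0 ]

For a 2×2 matrix X = [[a, b], [c, d]] with det(X) ≠ 0, X⁻¹ = (1/det(X)) * [[d, -b], [-c, a]].
det(X) = (0)*(7) - (4)*(8) = 0 - 32 = -32.
X⁻¹ = (1/-32) * [[7, -4], [-8, 0]].
Dividing each entry by -32 and reducing:
X⁻¹ =
[    -7/32       1/8 ]
[      1/4         0 ]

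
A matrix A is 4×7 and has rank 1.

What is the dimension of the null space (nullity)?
6

The rank-nullity theorem for an m×n matrix states:
rank(A) + nullity(A) = n (the number of columns).
Here n = 7 and rank(A) = 1, so nullity(A) = 7 - 1 = 6.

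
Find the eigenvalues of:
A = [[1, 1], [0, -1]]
λ = -1, 1

Solve det(A - λI) = 0. For a 2×2 matrix this is λ² - (trace)λ + det = 0.
trace(A) = 1 - 1 = 0.
det(A) = (1)*(-1) - (1)*(0) = -1 - 0 = -1.
Characteristic equation: λ² - (0)λ + (-1) = 0.
Discriminant: (0)² - 4*(-1) = 0 + 4 = 4.
Roots: λ = (0 ± √4) / 2 = -1, 1.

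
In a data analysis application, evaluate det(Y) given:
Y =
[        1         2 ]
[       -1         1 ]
det(Y) = 3

For a 2×2 matrix [[a, b], [c, d]], det = a*d - b*c.
det(Y) = (1)*(1) - (2)*(-1) = 1 + 2 = 3.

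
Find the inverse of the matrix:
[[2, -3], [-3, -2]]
[[2/13, -3/13], [-3/13, -2/13]]

For [[a,b],[c,d]], inverse = (1/det)·[[d,-b],[-c,a]]
det = 2·-2 - -3·-3 = -13
Inverse = (1/-13)·[[-2, 3], [3, 2]]
        = [[2/13, -3/13], [-3/13, -2/13]]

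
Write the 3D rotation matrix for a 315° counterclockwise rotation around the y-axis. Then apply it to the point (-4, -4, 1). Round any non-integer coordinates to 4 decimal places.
R = [[√2/2, 0, -√2/2], [0, 1, 0], [√2/2, 0, √2/2]]; R·(-4, -4, 1) = (-3.5355, -4.0000, -2.1213)

Rotation matrix for 315° around y-axis:
cos(315°) = √2/2, sin(315°) = -√2/2
R = [[√2/2, 0, -√2/2], [0, 1, 0], [√2/2, 0, √2/2]]
Apply to (-4, -4, 1): R·[-4, -4, 1]ᵀ = (-3.5355, -4.0000, -2.1213)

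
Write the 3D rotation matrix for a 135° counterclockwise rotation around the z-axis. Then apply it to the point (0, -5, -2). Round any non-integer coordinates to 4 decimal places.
R = [[-√2/2, -√2/2, 0], [√2/2, -√2/2, 0], [0, 0, 1]]; R·(0, -5, -2) = (3.5355, 3.5355, -2.0000)

Rotation matrix for 135° around z-axis:
cos(135°) = -√2/2, sin(135°) = √2/2
R = [[-√2/2, -√2/2, 0], [√2/2, -√2/2, 0], [0, 0, 1]]
Apply to (0, -5, -2): R·[0, -5, -2]ᵀ = (3.5355, 3.5355, -2.0000)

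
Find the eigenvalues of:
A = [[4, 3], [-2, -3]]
λ = -2, 3

Solve det(A - λI) = 0. For a 2×2 matrix this is λ² - (trace)λ + det = 0.
trace(A) = 4 - 3 = 1.
det(A) = (4)*(-3) - (3)*(-2) = -12 + 6 = -6.
Characteristic equation: λ² - (1)λ + (-6) = 0.
Discriminant: (1)² - 4*(-6) = 1 + 24 = 25.
Roots: λ = (1 ± √25) / 2 = -2, 3.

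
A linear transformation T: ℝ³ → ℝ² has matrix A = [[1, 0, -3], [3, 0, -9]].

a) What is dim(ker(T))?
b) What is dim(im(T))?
dim(ker) = 2, dim(im) = 1

Observe that row 2 = 3 × row 1 (so the rows are linearly dependent).
Thus rank(A) = 1 (only one linearly independent row).
dim(im(T)) = rank(A) = 1.
By the rank-nullity theorem applied to T: ℝ³ → ℝ², rank(A) + nullity(A) = 3 (the domain dimension), so dim(ker(T)) = 3 - 1 = 2.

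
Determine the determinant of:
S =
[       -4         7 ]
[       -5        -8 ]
det(S) = 67

For a 2×2 matrix [[a, b], [c, d]], det = a*d - b*c.
det(S) = (-4)*(-8) - (7)*(-5) = 32 + 35 = 67.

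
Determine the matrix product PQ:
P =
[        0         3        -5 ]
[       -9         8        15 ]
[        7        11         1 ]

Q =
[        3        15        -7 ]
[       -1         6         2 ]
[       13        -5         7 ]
PQ =
[      -68        43       -29 ]
[      160      -162       184 ]
[       23       166       -20 ]

Matrix multiplication: (PQ)[i][j] = sum over k of P[i][k] * Q[k][j].
  (PQ)[0][0] = (0)*(3) + (3)*(-1) + (-5)*(13) = -68
  (PQ)[0][1] = (0)*(15) + (3)*(6) + (-5)*(-5) = 43
  (PQ)[0][2] = (0)*(-7) + (3)*(2) + (-5)*(7) = -29
  (PQ)[1][0] = (-9)*(3) + (8)*(-1) + (15)*(13) = 160
  (PQ)[1][1] = (-9)*(15) + (8)*(6) + (15)*(-5) = -162
  (PQ)[1][2] = (-9)*(-7) + (8)*(2) + (15)*(7) = 184
  (PQ)[2][0] = (7)*(3) + (11)*(-1) + (1)*(13) = 23
  (PQ)[2][1] = (7)*(15) + (11)*(6) + (1)*(-5) = 166
  (PQ)[2][2] = (7)*(-7) + (11)*(2) + (1)*(7) = -20
PQ =
[      -68        43       -29 ]
[      160      -162       184 ]
[       23       166       -20 ]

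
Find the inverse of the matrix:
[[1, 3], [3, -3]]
[[1/4, 1/4], [1/4, -1/12]]

For [[a,b],[c,d]], inverse = (1/det)·[[d,-b],[-c,a]]
det = 1·-3 - 3·3 = -12
Inverse = (1/-12)·[[-3, -3], [-3, 1]]
        = [[1/4, 1/4], [1/4, -1/12]]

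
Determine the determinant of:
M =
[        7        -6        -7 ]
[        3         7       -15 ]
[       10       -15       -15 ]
det(M) = -875

Expand along row 0 (cofactor expansion): det(M) = a*(e*i - f*h) - b*(d*i - f*g) + c*(d*h - e*g), where the 3×3 is [[a, b, c], [d, e, f], [g, h, i]].
Minor M_00 = (7)*(-15) - (-15)*(-15) = -105 - 225 = -330.
Minor M_01 = (3)*(-15) - (-15)*(10) = -45 + 150 = 105.
Minor M_02 = (3)*(-15) - (7)*(10) = -45 - 70 = -115.
det(M) = (7)*(-330) - (-6)*(105) + (-7)*(-115) = -2310 + 630 + 805 = -875.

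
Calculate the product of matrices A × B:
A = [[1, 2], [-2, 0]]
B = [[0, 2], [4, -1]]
[[8, 0], [0, -4]]

Matrix multiplication:
C[0][0] = 1×0 + 2×4 = 8
C[0][1] = 1×2 + 2×-1 = 0
C[1][0] = -2×0 + 0×4 = 0
C[1][1] = -2×2 + 0×-1 = -4
Result: [[8, 0], [0, -4]]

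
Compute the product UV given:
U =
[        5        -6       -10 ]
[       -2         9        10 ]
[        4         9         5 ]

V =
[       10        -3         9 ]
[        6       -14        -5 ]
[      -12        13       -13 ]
UV =
[      134       -61       205 ]
[      -86        10      -193 ]
[       34       -73       -74 ]

Matrix multiplication: (UV)[i][j] = sum over k of U[i][k] * V[k][j].
  (UV)[0][0] = (5)*(10) + (-6)*(6) + (-10)*(-12) = 134
  (UV)[0][1] = (5)*(-3) + (-6)*(-14) + (-10)*(13) = -61
  (UV)[0][2] = (5)*(9) + (-6)*(-5) + (-10)*(-13) = 205
  (UV)[1][0] = (-2)*(10) + (9)*(6) + (10)*(-12) = -86
  (UV)[1][1] = (-2)*(-3) + (9)*(-14) + (10)*(13) = 10
  (UV)[1][2] = (-2)*(9) + (9)*(-5) + (10)*(-13) = -193
  (UV)[2][0] = (4)*(10) + (9)*(6) + (5)*(-12) = 34
  (UV)[2][1] = (4)*(-3) + (9)*(-14) + (5)*(13) = -73
  (UV)[2][2] = (4)*(9) + (9)*(-5) + (5)*(-13) = -74
UV =
[      134       -61       205 ]
[      -86        10      -193 ]
[       34       -73       -74 ]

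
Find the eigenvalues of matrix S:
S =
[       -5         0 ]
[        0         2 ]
λ = -5, 2

Solve det(S - λI) = 0. For a 2×2 matrix the characteristic equation is λ² - (trace)λ + det = 0.
trace(S) = a + d = -5 + 2 = -3.
det(S) = a*d - b*c = (-5)*(2) - (0)*(0) = -10 - 0 = -10.
Characteristic equation: λ² - (-3)λ + (-10) = 0.
Discriminant = (-3)² - 4*(-10) = 9 + 40 = 49.
λ = (-3 ± √49) / 2 = (-3 ± 7) / 2 = -5, 2.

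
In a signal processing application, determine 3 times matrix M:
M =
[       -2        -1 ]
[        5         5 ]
3M =
[       -6        -3 ]
[       15        15 ]

Scalar multiplication is elementwise: (3M)[i][j] = 3 * M[i][j].
  (3M)[0][0] = 3 * (-2) = -6
  (3M)[0][1] = 3 * (-1) = -3
  (3M)[1][0] = 3 * (5) = 15
  (3M)[1][1] = 3 * (5) = 15
3M =
[       -6        -3 ]
[       15        15 ]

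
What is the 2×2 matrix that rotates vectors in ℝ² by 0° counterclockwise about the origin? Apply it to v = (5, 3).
R = [[1, 0], [0, 1]]; R·v = (5, 3)

A counterclockwise rotation by angle θ in ℝ² has matrix R(θ) = [[cos θ, -sin θ], [sin θ, cos θ]].
For θ = 0°: cos θ = 1, sin θ = 0.
R(0°) = [[1, 0], [0, 1]].
R·v = [1·5 + (0)·3, 0·5 + 1·3] = (5, 3).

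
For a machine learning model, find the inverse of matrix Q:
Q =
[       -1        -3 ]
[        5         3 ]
det(Q) = 12
Q⁻¹ =
[      1/4       1/4 ]
[    -5/12     -1/12 ]

For a 2×2 matrix Q = [[a, b], [c, d]] with det(Q) ≠ 0, Q⁻¹ = (1/det(Q)) * [[d, -b], [-c, a]].
det(Q) = (-1)*(3) - (-3)*(5) = -3 + 15 = 12.
Q⁻¹ = (1/12) * [[3, 3], [-5, -1]].
Dividing each entry by 12 and reducing:
Q⁻¹ =
[      1/4       1/4 ]
[    -5/12     -1/12 ]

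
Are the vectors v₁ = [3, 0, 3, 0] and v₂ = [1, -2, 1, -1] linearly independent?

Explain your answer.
Yes, linearly independent

Two vectors are linearly dependent iff one is a scalar multiple of the other.
No single scalar k satisfies v₂ = k·v₁ (the ratios of corresponding entries disagree), so v₁ and v₂ are linearly independent.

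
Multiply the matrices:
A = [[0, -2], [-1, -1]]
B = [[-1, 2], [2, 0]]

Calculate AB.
[[-4, 0], [-1, -2]]

Each entry (i,j) of AB = sum over k of A[i][k]*B[k][j].
(AB)[0][0] = (0)*(-1) + (-2)*(2) = -4
(AB)[0][1] = (0)*(2) + (-2)*(0) = 0
(AB)[1][0] = (-1)*(-1) + (-1)*(2) = -1
(AB)[1][1] = (-1)*(2) + (-1)*(0) = -2
AB = [[-4, 0], [-1, -2]]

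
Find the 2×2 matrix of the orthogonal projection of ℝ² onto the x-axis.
[[1, 0], [0, 0]]

The orthogonal projection onto the line spanned by a nonzero vector u = (a, b) has matrix P = (u uᵀ) / (uᵀ u) = (1/(a² + b²)) · [[a², ab], [ab, b²]].
Here u = (1, 0), so a² + b² = 1 + 0 = 1.
P = (1/1) · [[1, 0], [0, 0]] = [[1, 0], [0, 0]].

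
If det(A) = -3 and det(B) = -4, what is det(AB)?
12

Use the multiplicative property of determinants: det(AB) = det(A)*det(B).
det(AB) = (-3)*(-4) = 12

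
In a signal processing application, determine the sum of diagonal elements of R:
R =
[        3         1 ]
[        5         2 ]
tr(R) = 3 + 2 = 5

The trace of a square matrix is the sum of its diagonal entries.
Diagonal entries of R: R[0][0] = 3, R[1][1] = 2.
tr(R) = 3 + 2 = 5.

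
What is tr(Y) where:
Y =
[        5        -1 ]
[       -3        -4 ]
tr(Y) = 5 - 4 = 1

The trace of a square matrix is the sum of its diagonal entries.
Diagonal entries of Y: Y[0][0] = 5, Y[1][1] = -4.
tr(Y) = 5 - 4 = 1.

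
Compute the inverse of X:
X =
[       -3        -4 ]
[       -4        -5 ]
det(X) = -1
X⁻¹ =
[        5        -4 ]
[       -4         3 ]

For a 2×2 matrix X = [[a, b], [c, d]] with det(X) ≠ 0, X⁻¹ = (1/det(X)) * [[d, -b], [-c, a]].
det(X) = (-3)*(-5) - (-4)*(-4) = 15 - 16 = -1.
X⁻¹ = (1/-1) * [[-5, 4], [4, -3]].
Dividing each entry by -1 and reducing:
X⁻¹ =
[        5        -4 ]
[       -4         3 ]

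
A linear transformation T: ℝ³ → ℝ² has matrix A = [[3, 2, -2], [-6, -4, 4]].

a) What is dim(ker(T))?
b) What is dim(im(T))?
dim(ker) = 2, dim(im) = 1

Observe that row 2 = -2 × row 1 (so the rows are linearly dependent).
Thus rank(A) = 1 (only one linearly independent row).
dim(im(T)) = rank(A) = 1.
By the rank-nullity theorem applied to T: ℝ³ → ℝ², rank(A) + nullity(A) = 3 (the domain dimension), so dim(ker(T)) = 3 - 1 = 2.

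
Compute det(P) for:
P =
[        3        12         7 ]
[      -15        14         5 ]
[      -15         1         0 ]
det(P) = 450

Expand along row 0 (cofactor expansion): det(P) = a*(e*i - f*h) - b*(d*i - f*g) + c*(d*h - e*g), where the 3×3 is [[a, b, c], [d, e, f], [g, h, i]].
Minor M_00 = (14)*(0) - (5)*(1) = 0 - 5 = -5.
Minor M_01 = (-15)*(0) - (5)*(-15) = 0 + 75 = 75.
Minor M_02 = (-15)*(1) - (14)*(-15) = -15 + 210 = 195.
det(P) = (3)*(-5) - (12)*(75) + (7)*(195) = -15 - 900 + 1365 = 450.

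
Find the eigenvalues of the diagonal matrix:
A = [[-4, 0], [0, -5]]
λ₁ = -4, λ₂ = -5

The characteristic polynomial of A is det(A - λI) = (-4 - λ)(-5 - λ) = 0.
The roots are λ = -4 and λ = -5, so the eigenvalues are the diagonal entries.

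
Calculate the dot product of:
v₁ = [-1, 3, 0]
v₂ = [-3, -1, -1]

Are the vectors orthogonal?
0, Yes

The dot product is the sum of products of corresponding components.
v₁·v₂ = (-1)*(-3) + (3)*(-1) + (0)*(-1) = 3 - 3 + 0 = 0.
Two vectors are orthogonal iff their dot product is 0; here the dot product is 0, so the vectors are orthogonal.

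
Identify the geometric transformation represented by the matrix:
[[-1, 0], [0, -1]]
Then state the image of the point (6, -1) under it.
rotation by 180° (or reflection through origin); image of (6, -1) is (-6, 1)

This matches the form [[cos θ, -sin θ], [sin θ, cos θ]] of a rotation matrix; reading off cos θ and sin θ gives the angle.
The matrix [[-1, 0], [0, -1]] represents: rotation by 180° (or reflection through origin).
Applying it to (6, -1): [-1·6 + 0·-1, 0·6 + -1·-1] = (-6, 1).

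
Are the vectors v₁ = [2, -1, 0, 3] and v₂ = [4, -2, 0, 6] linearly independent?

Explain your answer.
No, linearly dependent (v₂ = 2·v₁)

Check whether there is a scalar k with v₂ = k·v₁.
Comparing components, k = 2 satisfies 2·[2, -1, 0, 3] = [4, -2, 0, 6].
Since v₂ is a scalar multiple of v₁, the two vectors are linearly dependent.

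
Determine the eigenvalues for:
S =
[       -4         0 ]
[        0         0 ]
λ = -4, 0

Solve det(S - λI) = 0. For a 2×2 matrix the characteristic equation is λ² - (trace)λ + det = 0.
trace(S) = a + d = -4 + 0 = -4.
det(S) = a*d - b*c = (-4)*(0) - (0)*(0) = 0 - 0 = 0.
Characteristic equation: λ² - (-4)λ + (0) = 0.
Discriminant = (-4)² - 4*(0) = 16 - 0 = 16.
λ = (-4 ± √16) / 2 = (-4 ± 4) / 2 = -4, 0.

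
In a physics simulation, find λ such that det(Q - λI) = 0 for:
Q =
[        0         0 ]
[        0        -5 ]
λ = -5, 0

Solve det(Q - λI) = 0. For a 2×2 matrix the characteristic equation is λ² - (trace)λ + det = 0.
trace(Q) = a + d = 0 - 5 = -5.
det(Q) = a*d - b*c = (0)*(-5) - (0)*(0) = 0 - 0 = 0.
Characteristic equation: λ² - (-5)λ + (0) = 0.
Discriminant = (-5)² - 4*(0) = 25 - 0 = 25.
λ = (-5 ± √25) / 2 = (-5 ± 5) / 2 = -5, 0.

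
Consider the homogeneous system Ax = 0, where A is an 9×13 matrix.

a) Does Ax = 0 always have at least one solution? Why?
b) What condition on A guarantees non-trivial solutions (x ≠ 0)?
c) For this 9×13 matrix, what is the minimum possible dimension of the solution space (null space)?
a) Yes, x = 0 is always a solution. b) When A has linearly dependent columns (rank < n). c) Minimum nullity = 4.

a) x = 0 satisfies A·0 = 0, so the zero vector is always a solution.
b) Non-trivial solutions exist iff the columns of A are linearly dependent, equivalently rank(A) < n (the number of columns).
c) By rank-nullity, rank(A) + nullity(A) = n = 13. Since A has only 9 rows, rank(A) ≤ 9, so nullity(A) ≥ 13 - 9 = 4.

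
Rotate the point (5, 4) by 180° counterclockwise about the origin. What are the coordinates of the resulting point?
(-5, -4)

Rotation matrix R(θ) = [[cos θ, -sin θ], [sin θ, cos θ]]; for θ = 180°:
R = [[-1, 0], [0, -1]]
Result: R × [5, 4]ᵀ = [-1·5 + (0)·4, 0·5 + (-1)·4]ᵀ = (-5, -4)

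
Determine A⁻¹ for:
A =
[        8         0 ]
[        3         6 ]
det(A) = 48
A⁻¹ =
[      1/8         0 ]
[    -1/16       1/6 ]

For a 2×2 matrix A = [[a, b], [c, d]] with det(A) ≠ 0, A⁻¹ = (1/det(A)) * [[d, -b], [-c, a]].
det(A) = (8)*(6) - (0)*(3) = 48 - 0 = 48.
A⁻¹ = (1/48) * [[6, 0], [-3, 8]].
Dividing each entry by 48 and reducing:
A⁻¹ =
[      1/8         0 ]
[    -1/16       1/6 ]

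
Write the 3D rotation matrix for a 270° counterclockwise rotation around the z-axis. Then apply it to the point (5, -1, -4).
R = [[0, 1, 0], [-1, 0, 0], [0, 0, 1]]; R·(5, -1, -4) = (-1, -5, -4)

Rotation matrix for 270° around z-axis:
cos(270°) = 0, sin(270°) = -1
R = [[0, 1, 0], [-1, 0, 0], [0, 0, 1]]
Apply to (5, -1, -4): R·[5, -1, -4]ᵀ = (-1, -5, -4)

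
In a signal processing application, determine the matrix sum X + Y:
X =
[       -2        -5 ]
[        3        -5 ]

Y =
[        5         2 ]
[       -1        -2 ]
X + Y =
[        3        -3 ]
[        2        -7 ]

Matrix addition is elementwise: (X+Y)[i][j] = X[i][j] + Y[i][j].
  (X+Y)[0][0] = (-2) + (5) = 3
  (X+Y)[0][1] = (-5) + (2) = -3
  (X+Y)[1][0] = (3) + (-1) = 2
  (X+Y)[1][1] = (-5) + (-2) = -7
X + Y =
[        3        -3 ]
[        2        -7 ]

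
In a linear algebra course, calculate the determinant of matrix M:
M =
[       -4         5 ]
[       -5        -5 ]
det(M) = 45

For a 2×2 matrix [[a, b], [c, d]], det = a*d - b*c.
det(M) = (-4)*(-5) - (5)*(-5) = 20 + 25 = 45.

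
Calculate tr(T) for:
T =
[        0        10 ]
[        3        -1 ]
tr(T) = 0 - 1 = -1

The trace of a square matrix is the sum of its diagonal entries.
Diagonal entries of T: T[0][0] = 0, T[1][1] = -1.
tr(T) = 0 - 1 = -1.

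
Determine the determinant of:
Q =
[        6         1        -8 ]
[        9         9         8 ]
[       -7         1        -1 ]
det(Q) = -725

Expand along row 0 (cofactor expansion): det(Q) = a*(e*i - f*h) - b*(d*i - f*g) + c*(d*h - e*g), where the 3×3 is [[a, b, c], [d, e, f], [g, h, i]].
Minor M_00 = (9)*(-1) - (8)*(1) = -9 - 8 = -17.
Minor M_01 = (9)*(-1) - (8)*(-7) = -9 + 56 = 47.
Minor M_02 = (9)*(1) - (9)*(-7) = 9 + 63 = 72.
det(Q) = (6)*(-17) - (1)*(47) + (-8)*(72) = -102 - 47 - 576 = -725.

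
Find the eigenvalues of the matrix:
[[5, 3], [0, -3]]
λ = -3 and λ = 5

Characteristic equation: det(A - λI) = 0
λ² - (trace)λ + (det) = 0
λ² - (2)λ + (-15) = 0
λ² - 2λ - 15 = 0
Solving: λ = -3, 5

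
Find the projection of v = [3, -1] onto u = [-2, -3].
[6/13, 9/13]

The projection of v onto u is proj_u(v) = ((v·u) / (u·u)) · u.
v·u = (3)*(-2) + (-1)*(-3) = -3.
u·u = (-2)*(-2) + (-3)*(-3) = 13.
coefficient = -3 / 13 = -3/13.
proj_u(v) = -3/13 · [-2, -3] = [6/13, 9/13].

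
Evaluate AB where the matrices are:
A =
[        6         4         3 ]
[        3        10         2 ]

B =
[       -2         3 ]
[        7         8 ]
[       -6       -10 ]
AB =
[       -2        20 ]
[       52        69 ]

Matrix multiplication: (AB)[i][j] = sum over k of A[i][k] * B[k][j].
  (AB)[0][0] = (6)*(-2) + (4)*(7) + (3)*(-6) = -2
  (AB)[0][1] = (6)*(3) + (4)*(8) + (3)*(-10) = 20
  (AB)[1][0] = (3)*(-2) + (10)*(7) + (2)*(-6) = 52
  (AB)[1][1] = (3)*(3) + (10)*(8) + (2)*(-10) = 69
AB =
[       -2        20 ]
[       52        69 ]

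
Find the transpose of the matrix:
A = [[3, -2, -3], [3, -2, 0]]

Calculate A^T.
[[3, 3], [-2, -2], [-3, 0]]

The transpose sends entry (i,j) to (j,i); rows become columns.
Row 0 of A: [3, -2, -3] -> column 0 of A^T.
Row 1 of A: [3, -2, 0] -> column 1 of A^T.
A^T = [[3, 3], [-2, -2], [-3, 0]]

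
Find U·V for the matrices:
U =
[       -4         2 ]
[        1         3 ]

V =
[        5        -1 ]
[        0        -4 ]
UV =
[      -20        -4 ]
[        5       -13 ]

Matrix multiplication: (UV)[i][j] = sum over k of U[i][k] * V[k][j].
  (UV)[0][0] = (-4)*(5) + (2)*(0) = -20
  (UV)[0][1] = (-4)*(-1) + (2)*(-4) = -4
  (UV)[1][0] = (1)*(5) + (3)*(0) = 5
  (UV)[1][1] = (1)*(-1) + (3)*(-4) = -13
UV =
[      -20        -4 ]
[        5       -13 ]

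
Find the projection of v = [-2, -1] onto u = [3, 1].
[-21/10, -7/10]

The projection of v onto u is proj_u(v) = ((v·u) / (u·u)) · u.
v·u = (-2)*(3) + (-1)*(1) = -7.
u·u = (3)*(3) + (1)*(1) = 10.
coefficient = -7 / 10 = -7/10.
proj_u(v) = -7/10 · [3, 1] = [-21/10, -7/10].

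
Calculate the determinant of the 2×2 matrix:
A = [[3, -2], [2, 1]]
7

For A = [[a, b], [c, d]], det(A) = a*d - b*c.
det(A) = (3)*(1) - (-2)*(2) = 3 - -4 = 7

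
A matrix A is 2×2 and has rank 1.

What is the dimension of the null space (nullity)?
1

The rank-nullity theorem for an m×n matrix states:
rank(A) + nullity(A) = n (the number of columns).
Here n = 2 and rank(A) = 1, so nullity(A) = 2 - 1 = 1.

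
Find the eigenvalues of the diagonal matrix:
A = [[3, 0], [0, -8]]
λ₁ = 3, λ₂ = -8

The characteristic polynomial of A is det(A - λI) = (3 - λ)(-8 - λ) = 0.
The roots are λ = 3 and λ = -8, so the eigenvalues are the diagonal entries.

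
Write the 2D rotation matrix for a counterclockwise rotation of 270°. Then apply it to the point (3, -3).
R = [[0, 1], [-1, 0]]; R·(3, -3) = (-3, -3)

Rotation matrix formula: R(θ) = [[cos θ, -sin θ], [sin θ, cos θ]]
For θ = 270°:
cos(270°) = 0
sin(270°) = -1
R = [[0, 1], [-1, 0]]
Apply to (3, -3): [0·3 + (1)·-3, -1·3 + 0·-3] = (-3, -3)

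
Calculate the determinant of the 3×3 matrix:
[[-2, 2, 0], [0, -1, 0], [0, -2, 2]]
4

Expansion along first row:
det = -2·det([[-1,0],[-2,2]]) - 2·det([[0,0],[0,2]]) + 0·det([[0,-1],[0,-2]])
    = -2·(-1·2 - 0·-2) - 2·(0·2 - 0·0) + 0·(0·-2 - -1·0)
    = -2·-2 - 2·0 + 0·0
    = 4 + 0 + 0 = 4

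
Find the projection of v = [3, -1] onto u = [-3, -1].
[12/5, 4/5]

The projection of v onto u is proj_u(v) = ((v·u) / (u·u)) · u.
v·u = (3)*(-3) + (-1)*(-1) = -8.
u·u = (-3)*(-3) + (-1)*(-1) = 10.
coefficient = -8 / 10 = -4/5.
proj_u(v) = -4/5 · [-3, -1] = [12/5, 4/5].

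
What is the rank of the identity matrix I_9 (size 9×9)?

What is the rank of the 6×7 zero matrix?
rank(I_9) = 9, rank(0) = 0

The identity I_9 has 9 columns that are the standard basis vectors e_1, …, e_9. These are linearly independent, so all 9 columns are pivots and rank(I_9) = 9.
The 6×7 zero matrix has every entry zero, so every row is the zero row and there are no pivots; rank(0) = 0.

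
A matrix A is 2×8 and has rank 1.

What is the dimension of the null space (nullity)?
7

The rank-nullity theorem for an m×n matrix states:
rank(A) + nullity(A) = n (the number of columns).
Here n = 8 and rank(A) = 1, so nullity(A) = 8 - 1 = 7.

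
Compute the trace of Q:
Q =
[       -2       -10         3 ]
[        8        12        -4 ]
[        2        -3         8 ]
tr(Q) = -2 + 12 + 8 = 18

The trace of a square matrix is the sum of its diagonal entries.
Diagonal entries of Q: Q[0][0] = -2, Q[1][1] = 12, Q[2][2] = 8.
tr(Q) = -2 + 12 + 8 = 18.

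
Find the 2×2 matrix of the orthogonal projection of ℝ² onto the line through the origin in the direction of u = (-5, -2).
[[25/29, 10/29], [10/29, 4/29]]

The orthogonal projection onto the line spanned by a nonzero vector u = (a, b) has matrix P = (u uᵀ) / (uᵀ u) = (1/(a² + b²)) · [[a², ab], [ab, b²]].
Here u = (-5, -2), so a² + b² = 25 + 4 = 29.
P = (1/29) · [[25, 10], [10, 4]] = [[25/29, 10/29], [10/29, 4/29]].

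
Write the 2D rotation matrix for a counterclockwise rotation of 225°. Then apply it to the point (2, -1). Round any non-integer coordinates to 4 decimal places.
R = [[-√2/2, √2/2], [-√2/2, -√2/2]]; R·(2, -1) = (-2.1213, -0.7071)

Rotation matrix formula: R(θ) = [[cos θ, -sin θ], [sin θ, cos θ]]
For θ = 225°:
cos(225°) = -√2/2
sin(225°) = -√2/2
R = [[-√2/2, √2/2], [-√2/2, -√2/2]]
Apply to (2, -1): [-√2/2·2 + (√2/2)·-1, -√2/2·2 + -√2/2·-1] = (-2.1213, -0.7071)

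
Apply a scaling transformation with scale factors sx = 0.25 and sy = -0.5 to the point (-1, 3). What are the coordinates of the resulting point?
(-0.25, -1.5)

Scaling matrix:
[[0.25, 0], [0, -0.50]]
Result: (-1 × 0.25, 3 × -0.5) = (-0.25, -1.5)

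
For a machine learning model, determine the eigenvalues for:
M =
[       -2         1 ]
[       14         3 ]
λ = -4, 5

Solve det(M - λI) = 0. For a 2×2 matrix the characteristic equation is λ² - (trace)λ + det = 0.
trace(M) = a + d = -2 + 3 = 1.
det(M) = a*d - b*c = (-2)*(3) - (1)*(14) = -6 - 14 = -20.
Characteristic equation: λ² - (1)λ + (-20) = 0.
Discriminant = (1)² - 4*(-20) = 1 + 80 = 81.
λ = (1 ± √81) / 2 = (1 ± 9) / 2 = -4, 5.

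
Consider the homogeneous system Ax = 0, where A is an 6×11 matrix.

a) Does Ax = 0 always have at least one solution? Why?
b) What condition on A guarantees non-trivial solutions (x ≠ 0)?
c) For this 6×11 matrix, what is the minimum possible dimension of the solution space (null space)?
a) Yes, x = 0 is always a solution. b) When A has linearly dependent columns (rank < n). c) Minimum nullity = 5.

a) x = 0 satisfies A·0 = 0, so the zero vector is always a solution.
b) Non-trivial solutions exist iff the columns of A are linearly dependent, equivalently rank(A) < n (the number of columns).
c) By rank-nullity, rank(A) + nullity(A) = n = 11. Since A has only 6 rows, rank(A) ≤ 6, so nullity(A) ≥ 11 - 6 = 5.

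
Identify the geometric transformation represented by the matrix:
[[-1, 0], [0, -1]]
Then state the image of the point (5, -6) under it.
rotation by 180° (or reflection through origin); image of (5, -6) is (-5, 6)

This matches the form [[cos θ, -sin θ], [sin θ, cos θ]] of a rotation matrix; reading off cos θ and sin θ gives the angle.
The matrix [[-1, 0], [0, -1]] represents: rotation by 180° (or reflection through origin).
Applying it to (5, -6): [-1·5 + 0·-6, 0·5 + -1·-6] = (-5, 6).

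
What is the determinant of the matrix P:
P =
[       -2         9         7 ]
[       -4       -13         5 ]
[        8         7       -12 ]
det(P) = 218

Expand along row 0 (cofactor expansion): det(P) = a*(e*i - f*h) - b*(d*i - f*g) + c*(d*h - e*g), where the 3×3 is [[a, b, c], [d, e, f], [g, h, i]].
Minor M_00 = (-13)*(-12) - (5)*(7) = 156 - 35 = 121.
Minor M_01 = (-4)*(-12) - (5)*(8) = 48 - 40 = 8.
Minor M_02 = (-4)*(7) - (-13)*(8) = -28 + 104 = 76.
det(P) = (-2)*(121) - (9)*(8) + (7)*(76) = -242 - 72 + 532 = 218.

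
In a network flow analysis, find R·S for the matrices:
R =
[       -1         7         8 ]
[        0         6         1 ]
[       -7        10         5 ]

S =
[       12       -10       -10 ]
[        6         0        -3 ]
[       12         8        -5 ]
RS =
[      126        74       -51 ]
[       48         8       -23 ]
[       36       110        15 ]

Matrix multiplication: (RS)[i][j] = sum over k of R[i][k] * S[k][j].
  (RS)[0][0] = (-1)*(12) + (7)*(6) + (8)*(12) = 126
  (RS)[0][1] = (-1)*(-10) + (7)*(0) + (8)*(8) = 74
  (RS)[0][2] = (-1)*(-10) + (7)*(-3) + (8)*(-5) = -51
  (RS)[1][0] = (0)*(12) + (6)*(6) + (1)*(12) = 48
  (RS)[1][1] = (0)*(-10) + (6)*(0) + (1)*(8) = 8
  (RS)[1][2] = (0)*(-10) + (6)*(-3) + (1)*(-5) = -23
  (RS)[2][0] = (-7)*(12) + (10)*(6) + (5)*(12) = 36
  (RS)[2][1] = (-7)*(-10) + (10)*(0) + (5)*(8) = 110
  (RS)[2][2] = (-7)*(-10) + (10)*(-3) + (5)*(-5) = 15
RS =
[      126        74       -51 ]
[       48         8       -23 ]
[       36       110        15 ]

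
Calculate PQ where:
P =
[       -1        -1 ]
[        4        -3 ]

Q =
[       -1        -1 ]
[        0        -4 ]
PQ =
[        1         5 ]
[       -4         8 ]

Matrix multiplication: (PQ)[i][j] = sum over k of P[i][k] * Q[k][j].
  (PQ)[0][0] = (-1)*(-1) + (-1)*(0) = 1
  (PQ)[0][1] = (-1)*(-1) + (-1)*(-4) = 5
  (PQ)[1][0] = (4)*(-1) + (-3)*(0) = -4
  (PQ)[1][1] = (4)*(-1) + (-3)*(-4) = 8
PQ =
[        1         5 ]
[       -4         8 ]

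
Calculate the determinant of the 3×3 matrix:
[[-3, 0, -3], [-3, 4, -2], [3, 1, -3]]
75

Expansion along first row:
det = -3·det([[4,-2],[1,-3]]) - 0·det([[-3,-2],[3,-3]]) + -3·det([[-3,4],[3,1]])
    = -3·(4·-3 - -2·1) - 0·(-3·-3 - -2·3) + -3·(-3·1 - 4·3)
    = -3·-10 - 0·15 + -3·-15
    = 30 + 0 + 45 = 75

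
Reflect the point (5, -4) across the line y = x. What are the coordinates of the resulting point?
(-4, 5)

Reflection across line y = x: (5, -4) → (-4, 5)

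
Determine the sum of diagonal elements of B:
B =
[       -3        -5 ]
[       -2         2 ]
tr(B) = -3 + 2 = -1

The trace of a square matrix is the sum of its diagonal entries.
Diagonal entries of B: B[0][0] = -3, B[1][1] = 2.
tr(B) = -3 + 2 = -1.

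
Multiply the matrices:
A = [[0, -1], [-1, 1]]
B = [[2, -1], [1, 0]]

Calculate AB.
[[-1, 0], [-1, 1]]

Each entry (i,j) of AB = sum over k of A[i][k]*B[k][j].
(AB)[0][0] = (0)*(2) + (-1)*(1) = -1
(AB)[0][1] = (0)*(-1) + (-1)*(0) = 0
(AB)[1][0] = (-1)*(2) + (1)*(1) = -1
(AB)[1][1] = (-1)*(-1) + (1)*(0) = 1
AB = [[-1, 0], [-1, 1]]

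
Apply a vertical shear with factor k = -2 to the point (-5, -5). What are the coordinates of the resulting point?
(-5, 5)

Shear matrix for vertical shear with factor k = -2:
[[1, 0], [-2, 1]]
Result: (-5, -5) → (-5, 5)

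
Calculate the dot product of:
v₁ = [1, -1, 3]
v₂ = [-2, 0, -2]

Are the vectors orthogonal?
-8, No

The dot product is the sum of products of corresponding components.
v₁·v₂ = (1)*(-2) + (-1)*(0) + (3)*(-2) = -2 + 0 - 6 = -8.
Two vectors are orthogonal iff their dot product is 0; here the dot product is -8, so the vectors are not orthogonal.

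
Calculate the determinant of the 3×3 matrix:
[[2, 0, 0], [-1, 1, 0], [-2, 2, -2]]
-4

Expansion along first row:
det = 2·det([[1,0],[2,-2]]) - 0·det([[-1,0],[-2,-2]]) + 0·det([[-1,1],[-2,2]])
    = 2·(1·-2 - 0·2) - 0·(-1·-2 - 0·-2) + 0·(-1·2 - 1·-2)
    = 2·-2 - 0·2 + 0·0
    = -4 + 0 + 0 = -4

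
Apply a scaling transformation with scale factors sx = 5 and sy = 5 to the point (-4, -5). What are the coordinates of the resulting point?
(-20, -25)

Scaling matrix:
[[5, 0], [0, 5]]
Result: (-4 × 5, -5 × 5) = (-20, -25)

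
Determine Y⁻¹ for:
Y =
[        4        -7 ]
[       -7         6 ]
det(Y) = -25
Y⁻¹ =
[    -6/25     -7/25 ]
[    -7/25     -4/25 ]

For a 2×2 matrix Y = [[a, b], [c, d]] with det(Y) ≠ 0, Y⁻¹ = (1/det(Y)) * [[d, -b], [-c, a]].
det(Y) = (4)*(6) - (-7)*(-7) = 24 - 49 = -25.
Y⁻¹ = (1/-25) * [[6, 7], [7, 4]].
Dividing each entry by -25 and reducing:
Y⁻¹ =
[    -6/25     -7/25 ]
[    -7/25     -4/25 ]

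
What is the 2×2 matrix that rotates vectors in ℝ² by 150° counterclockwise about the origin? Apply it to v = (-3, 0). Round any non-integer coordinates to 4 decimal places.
R = [[-√3/2, -1/2], [1/2, -√3/2]]; R·v = (2.5981, -1.5000)

A counterclockwise rotation by angle θ in ℝ² has matrix R(θ) = [[cos θ, -sin θ], [sin θ, cos θ]].
For θ = 150°: cos θ = -√3/2, sin θ = 1/2.
R(150°) = [[-√3/2, -1/2], [1/2, -√3/2]].
R·v = [-√3/2·-3 + (-1/2)·0, 1/2·-3 + -√3/2·0] = (2.5981, -1.5000).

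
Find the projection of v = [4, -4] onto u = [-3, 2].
[60/13, -40/13]

The projection of v onto u is proj_u(v) = ((v·u) / (u·u)) · u.
v·u = (4)*(-3) + (-4)*(2) = -20.
u·u = (-3)*(-3) + (2)*(2) = 13.
coefficient = -20 / 13 = -20/13.
proj_u(v) = -20/13 · [-3, 2] = [60/13, -40/13].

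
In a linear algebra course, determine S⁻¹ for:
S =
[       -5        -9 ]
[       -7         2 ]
det(S) = -73
S⁻¹ =
[    -2/73     -9/73 ]
[    -7/73      5/73 ]

For a 2×2 matrix S = [[a, b], [c, d]] with det(S) ≠ 0, S⁻¹ = (1/det(S)) * [[d, -b], [-c, a]].
det(S) = (-5)*(2) - (-9)*(-7) = -10 - 63 = -73.
S⁻¹ = (1/-73) * [[2, 9], [7, -5]].
Dividing each entry by -73 and reducing:
S⁻¹ =
[    -2/73     -9/73 ]
[    -7/73      5/73 ]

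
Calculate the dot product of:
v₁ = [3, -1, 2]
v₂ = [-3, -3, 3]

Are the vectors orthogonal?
0, Yes

The dot product is the sum of products of corresponding components.
v₁·v₂ = (3)*(-3) + (-1)*(-3) + (2)*(3) = -9 + 3 + 6 = 0.
Two vectors are orthogonal iff their dot product is 0; here the dot product is 0, so the vectors are orthogonal.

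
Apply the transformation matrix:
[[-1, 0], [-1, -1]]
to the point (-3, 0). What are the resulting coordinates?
(3, 3)

Matrix multiplication:
[[-1, 0], [-1, -1]] × [-3, 0]ᵀ
= [-1×-3 + 0×0, -1×-3 + -1×0]ᵀ
= [3.0000, 3.0000]ᵀ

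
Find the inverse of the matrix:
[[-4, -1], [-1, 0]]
[[0, -1], [-1, 4]]

For [[a,b],[c,d]], inverse = (1/det)·[[d,-b],[-c,a]]
det = -4·0 - -1·-1 = -1
Inverse = (1/-1)·[[0, 1], [1, -4]]
        = [[0, -1], [-1, 4]]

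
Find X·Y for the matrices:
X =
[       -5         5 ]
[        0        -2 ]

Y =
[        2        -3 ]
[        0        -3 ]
XY =
[      -10         0 ]
[        0         6 ]

Matrix multiplication: (XY)[i][j] = sum over k of X[i][k] * Y[k][j].
  (XY)[0][0] = (-5)*(2) + (5)*(0) = -10
  (XY)[0][1] = (-5)*(-3) + (5)*(-3) = 0
  (XY)[1][0] = (0)*(2) + (-2)*(0) = 0
  (XY)[1][1] = (0)*(-3) + (-2)*(-3) = 6
XY =
[      -10         0 ]
[        0         6 ]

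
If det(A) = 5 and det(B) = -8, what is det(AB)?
-40

Use the multiplicative property of determinants: det(AB) = det(A)*det(B).
det(AB) = (5)*(-8) = -40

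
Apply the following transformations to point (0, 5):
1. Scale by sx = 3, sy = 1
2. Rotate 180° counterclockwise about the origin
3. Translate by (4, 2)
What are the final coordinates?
(4, -3)

Step 1: Scale → (0, 5)
Step 2: Rotate 180° → (0, -5)
Step 3: Translate → (4, -3)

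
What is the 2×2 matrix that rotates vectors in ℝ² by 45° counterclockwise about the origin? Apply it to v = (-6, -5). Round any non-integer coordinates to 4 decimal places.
R = [[√2/2, -√2/2], [√2/2, √2/2]]; R·v = (-0.7071, -7.7782)

A counterclockwise rotation by angle θ in ℝ² has matrix R(θ) = [[cos θ, -sin θ], [sin θ, cos θ]].
For θ = 45°: cos θ = √2/2, sin θ = √2/2.
R(45°) = [[√2/2, -√2/2], [√2/2, √2/2]].
R·v = [√2/2·-6 + (-√2/2)·-5, √2/2·-6 + √2/2·-5] = (-0.7071, -7.7782).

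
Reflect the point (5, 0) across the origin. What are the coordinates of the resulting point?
(-5, 0)

Reflection across origin: (5, 0) → (-5, 0)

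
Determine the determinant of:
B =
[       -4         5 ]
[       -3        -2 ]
det(B) = 23

For a 2×2 matrix [[a, b], [c, d]], det = a*d - b*c.
det(B) = (-4)*(-2) - (5)*(-3) = 8 + 15 = 23.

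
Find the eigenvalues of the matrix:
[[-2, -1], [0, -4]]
λ = -4 and λ = -2

Characteristic equation: det(A - λI) = 0
λ² - (trace)λ + (det) = 0
λ² - (-6)λ + (8) = 0
λ² + 6λ + 8 = 0
Solving: λ = -4, -2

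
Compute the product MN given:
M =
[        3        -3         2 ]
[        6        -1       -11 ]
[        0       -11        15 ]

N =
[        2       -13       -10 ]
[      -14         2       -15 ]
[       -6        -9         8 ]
MN =
[       36       -63        31 ]
[       92        19      -133 ]
[       64      -157       285 ]

Matrix multiplication: (MN)[i][j] = sum over k of M[i][k] * N[k][j].
  (MN)[0][0] = (3)*(2) + (-3)*(-14) + (2)*(-6) = 36
  (MN)[0][1] = (3)*(-13) + (-3)*(2) + (2)*(-9) = -63
  (MN)[0][2] = (3)*(-10) + (-3)*(-15) + (2)*(8) = 31
  (MN)[1][0] = (6)*(2) + (-1)*(-14) + (-11)*(-6) = 92
  (MN)[1][1] = (6)*(-13) + (-1)*(2) + (-11)*(-9) = 19
  (MN)[1][2] = (6)*(-10) + (-1)*(-15) + (-11)*(8) = -133
  (MN)[2][0] = (0)*(2) + (-11)*(-14) + (15)*(-6) = 64
  (MN)[2][1] = (0)*(-13) + (-11)*(2) + (15)*(-9) = -157
  (MN)[2][2] = (0)*(-10) + (-11)*(-15) + (15)*(8) = 285
MN =
[       36       -63        31 ]
[       92        19      -133 ]
[       64      -157       285 ]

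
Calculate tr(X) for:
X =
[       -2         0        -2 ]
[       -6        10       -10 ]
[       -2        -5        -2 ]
tr(X) = -2 + 10 - 2 = 6

The trace of a square matrix is the sum of its diagonal entries.
Diagonal entries of X: X[0][0] = -2, X[1][1] = 10, X[2][2] = -2.
tr(X) = -2 + 10 - 2 = 6.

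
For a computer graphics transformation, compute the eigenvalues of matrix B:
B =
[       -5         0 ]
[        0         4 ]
λ = -5, 4

Solve det(B - λI) = 0. For a 2×2 matrix the characteristic equation is λ² - (trace)λ + det = 0.
trace(B) = a + d = -5 + 4 = -1.
det(B) = a*d - b*c = (-5)*(4) - (0)*(0) = -20 - 0 = -20.
Characteristic equation: λ² - (-1)λ + (-20) = 0.
Discriminant = (-1)² - 4*(-20) = 1 + 80 = 81.
λ = (-1 ± √81) / 2 = (-1 ± 9) / 2 = -5, 4.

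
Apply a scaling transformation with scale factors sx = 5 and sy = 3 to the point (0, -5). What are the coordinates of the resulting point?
(0, -15)

Scaling matrix:
[[5, 0], [0, 3]]
Result: (0 × 5, -5 × 3) = (0, -15)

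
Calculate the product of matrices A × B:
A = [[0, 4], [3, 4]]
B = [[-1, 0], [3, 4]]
[[12, 16], [9, 16]]

Matrix multiplication:
C[0][0] = 0×-1 + 4×3 = 12
C[0][1] = 0×0 + 4×4 = 16
C[1][0] = 3×-1 + 4×3 = 9
C[1][1] = 3×0 + 4×4 = 16
Result: [[12, 16], [9, 16]]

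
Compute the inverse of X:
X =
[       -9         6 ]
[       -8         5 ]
det(X) = 3
X⁻¹ =
[      5/3        -2 ]
[      8/3        -3 ]

For a 2×2 matrix X = [[a, b], [c, d]] with det(X) ≠ 0, X⁻¹ = (1/det(X)) * [[d, -b], [-c, a]].
det(X) = (-9)*(5) - (6)*(-8) = -45 + 48 = 3.
X⁻¹ = (1/3) * [[5, -6], [8, -9]].
Dividing each entry by 3 and reducing:
X⁻¹ =
[      5/3        -2 ]
[      8/3        -3 ]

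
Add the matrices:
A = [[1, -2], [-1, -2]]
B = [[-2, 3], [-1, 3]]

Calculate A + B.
[[-1, 1], [-2, 1]]

Add corresponding elements:
(1)+(-2)=-1
(-2)+(3)=1
(-1)+(-1)=-2
(-2)+(3)=1
A + B = [[-1, 1], [-2, 1]]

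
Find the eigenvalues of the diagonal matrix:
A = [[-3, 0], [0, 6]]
λ₁ = -3, λ₂ = 6

The characteristic polynomial of A is det(A - λI) = (-3 - λ)(6 - λ) = 0.
The roots are λ = -3 and λ = 6, so the eigenvalues are the diagonal entries.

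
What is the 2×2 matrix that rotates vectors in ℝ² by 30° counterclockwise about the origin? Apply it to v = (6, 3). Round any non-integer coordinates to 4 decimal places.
R = [[√3/2, -1/2], [1/2, √3/2]]; R·v = (3.6962, 5.5981)

A counterclockwise rotation by angle θ in ℝ² has matrix R(θ) = [[cos θ, -sin θ], [sin θ, cos θ]].
For θ = 30°: cos θ = √3/2, sin θ = 1/2.
R(30°) = [[√3/2, -1/2], [1/2, √3/2]].
R·v = [√3/2·6 + (-1/2)·3, 1/2·6 + √3/2·3] = (3.6962, 5.5981).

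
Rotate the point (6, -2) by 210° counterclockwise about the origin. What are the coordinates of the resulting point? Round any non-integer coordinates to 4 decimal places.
(-6.1962, -1.2679)

Rotation matrix R(θ) = [[cos θ, -sin θ], [sin θ, cos θ]]; for θ = 210°:
R = [[-√3/2, 1/2], [-1/2, -√3/2]]
Result: R × [6, -2]ᵀ = [-√3/2·6 + (1/2)·-2, -1/2·6 + (-√3/2)·-2]ᵀ = (-6.1962, -1.2679)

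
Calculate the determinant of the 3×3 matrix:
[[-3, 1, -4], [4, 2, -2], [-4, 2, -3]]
-38

Expansion along first row:
det = -3·det([[2,-2],[2,-3]]) - 1·det([[4,-2],[-4,-3]]) + -4·det([[4,2],[-4,2]])
    = -3·(2·-3 - -2·2) - 1·(4·-3 - -2·-4) + -4·(4·2 - 2·-4)
    = -3·-2 - 1·-20 + -4·16
    = 6 + 20 + -64 = -38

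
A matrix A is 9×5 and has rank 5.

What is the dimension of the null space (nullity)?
0

The rank-nullity theorem for an m×n matrix states:
rank(A) + nullity(A) = n (the number of columns).
Here n = 5 and rank(A) = 5, so nullity(A) = 5 - 5 = 0.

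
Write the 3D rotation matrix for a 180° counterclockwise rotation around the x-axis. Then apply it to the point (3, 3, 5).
R = [[1, 0, 0], [0, -1, 0], [0, 0, -1]]; R·(3, 3, 5) = (3, -3, -5)

Rotation matrix for 180° around x-axis:
cos(180°) = -1, sin(180°) = 0
R = [[1, 0, 0], [0, -1, 0], [0, 0, -1]]
Apply to (3, 3, 5): R·[3, 3, 5]ᵀ = (3, -3, -5)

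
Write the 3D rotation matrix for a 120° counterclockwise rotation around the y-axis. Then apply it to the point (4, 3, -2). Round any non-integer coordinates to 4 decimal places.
R = [[-1/2, 0, √3/2], [0, 1, 0], [-√3/2, 0, -1/2]]; R·(4, 3, -2) = (-3.7321, 3.0000, -2.4641)

Rotation matrix for 120° around y-axis:
cos(120°) = -1/2, sin(120°) = √3/2
R = [[-1/2, 0, √3/2], [0, 1, 0], [-√3/2, 0, -1/2]]
Apply to (4, 3, -2): R·[4, 3, -2]ᵀ = (-3.7321, 3.0000, -2.4641)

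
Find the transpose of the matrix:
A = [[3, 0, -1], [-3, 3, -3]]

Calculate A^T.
[[3, -3], [0, 3], [-1, -3]]

The transpose sends entry (i,j) to (j,i); rows become columns.
Row 0 of A: [3, 0, -1] -> column 0 of A^T.
Row 1 of A: [-3, 3, -3] -> column 1 of A^T.
A^T = [[3, -3], [0, 3], [-1, -3]]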